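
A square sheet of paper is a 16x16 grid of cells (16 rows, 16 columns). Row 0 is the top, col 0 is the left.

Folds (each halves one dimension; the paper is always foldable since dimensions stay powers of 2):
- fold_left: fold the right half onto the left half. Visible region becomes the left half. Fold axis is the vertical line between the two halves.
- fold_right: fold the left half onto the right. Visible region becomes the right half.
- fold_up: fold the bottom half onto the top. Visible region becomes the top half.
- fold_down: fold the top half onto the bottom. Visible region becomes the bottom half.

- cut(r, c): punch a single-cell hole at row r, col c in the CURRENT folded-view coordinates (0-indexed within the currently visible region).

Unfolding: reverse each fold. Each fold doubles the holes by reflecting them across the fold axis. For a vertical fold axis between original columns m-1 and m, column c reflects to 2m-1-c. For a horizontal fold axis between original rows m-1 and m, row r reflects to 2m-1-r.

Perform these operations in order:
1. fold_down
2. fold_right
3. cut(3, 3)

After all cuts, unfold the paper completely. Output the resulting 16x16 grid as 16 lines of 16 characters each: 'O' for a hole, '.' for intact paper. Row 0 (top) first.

Answer: ................
................
................
................
....O......O....
................
................
................
................
................
................
....O......O....
................
................
................
................

Derivation:
Op 1 fold_down: fold axis h@8; visible region now rows[8,16) x cols[0,16) = 8x16
Op 2 fold_right: fold axis v@8; visible region now rows[8,16) x cols[8,16) = 8x8
Op 3 cut(3, 3): punch at orig (11,11); cuts so far [(11, 11)]; region rows[8,16) x cols[8,16) = 8x8
Unfold 1 (reflect across v@8): 2 holes -> [(11, 4), (11, 11)]
Unfold 2 (reflect across h@8): 4 holes -> [(4, 4), (4, 11), (11, 4), (11, 11)]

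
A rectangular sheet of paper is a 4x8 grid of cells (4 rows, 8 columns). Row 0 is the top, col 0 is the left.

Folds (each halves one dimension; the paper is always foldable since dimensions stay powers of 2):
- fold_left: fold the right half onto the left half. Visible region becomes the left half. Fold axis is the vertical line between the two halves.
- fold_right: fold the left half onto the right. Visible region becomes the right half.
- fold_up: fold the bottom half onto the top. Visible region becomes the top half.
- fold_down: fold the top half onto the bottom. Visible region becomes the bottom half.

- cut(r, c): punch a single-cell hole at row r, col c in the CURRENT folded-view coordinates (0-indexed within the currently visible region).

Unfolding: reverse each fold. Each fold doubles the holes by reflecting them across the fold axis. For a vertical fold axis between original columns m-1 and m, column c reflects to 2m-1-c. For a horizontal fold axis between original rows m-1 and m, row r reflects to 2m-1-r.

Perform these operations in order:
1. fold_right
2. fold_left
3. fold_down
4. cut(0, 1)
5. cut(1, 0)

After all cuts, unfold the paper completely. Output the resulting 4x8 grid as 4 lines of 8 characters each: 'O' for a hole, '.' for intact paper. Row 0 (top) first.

Op 1 fold_right: fold axis v@4; visible region now rows[0,4) x cols[4,8) = 4x4
Op 2 fold_left: fold axis v@6; visible region now rows[0,4) x cols[4,6) = 4x2
Op 3 fold_down: fold axis h@2; visible region now rows[2,4) x cols[4,6) = 2x2
Op 4 cut(0, 1): punch at orig (2,5); cuts so far [(2, 5)]; region rows[2,4) x cols[4,6) = 2x2
Op 5 cut(1, 0): punch at orig (3,4); cuts so far [(2, 5), (3, 4)]; region rows[2,4) x cols[4,6) = 2x2
Unfold 1 (reflect across h@2): 4 holes -> [(0, 4), (1, 5), (2, 5), (3, 4)]
Unfold 2 (reflect across v@6): 8 holes -> [(0, 4), (0, 7), (1, 5), (1, 6), (2, 5), (2, 6), (3, 4), (3, 7)]
Unfold 3 (reflect across v@4): 16 holes -> [(0, 0), (0, 3), (0, 4), (0, 7), (1, 1), (1, 2), (1, 5), (1, 6), (2, 1), (2, 2), (2, 5), (2, 6), (3, 0), (3, 3), (3, 4), (3, 7)]

Answer: O..OO..O
.OO..OO.
.OO..OO.
O..OO..O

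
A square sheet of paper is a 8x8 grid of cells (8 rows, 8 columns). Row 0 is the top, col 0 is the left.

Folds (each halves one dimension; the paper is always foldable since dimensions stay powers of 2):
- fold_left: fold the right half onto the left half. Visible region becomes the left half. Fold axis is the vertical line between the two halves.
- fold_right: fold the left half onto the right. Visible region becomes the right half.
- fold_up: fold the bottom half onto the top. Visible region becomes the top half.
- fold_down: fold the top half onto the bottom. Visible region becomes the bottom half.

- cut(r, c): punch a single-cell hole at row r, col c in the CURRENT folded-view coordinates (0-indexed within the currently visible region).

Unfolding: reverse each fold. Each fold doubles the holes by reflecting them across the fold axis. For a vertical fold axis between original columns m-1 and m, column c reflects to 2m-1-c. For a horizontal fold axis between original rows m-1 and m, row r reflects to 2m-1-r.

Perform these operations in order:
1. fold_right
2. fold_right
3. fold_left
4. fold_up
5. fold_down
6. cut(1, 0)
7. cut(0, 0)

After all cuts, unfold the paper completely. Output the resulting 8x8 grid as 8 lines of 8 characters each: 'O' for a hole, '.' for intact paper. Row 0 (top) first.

Op 1 fold_right: fold axis v@4; visible region now rows[0,8) x cols[4,8) = 8x4
Op 2 fold_right: fold axis v@6; visible region now rows[0,8) x cols[6,8) = 8x2
Op 3 fold_left: fold axis v@7; visible region now rows[0,8) x cols[6,7) = 8x1
Op 4 fold_up: fold axis h@4; visible region now rows[0,4) x cols[6,7) = 4x1
Op 5 fold_down: fold axis h@2; visible region now rows[2,4) x cols[6,7) = 2x1
Op 6 cut(1, 0): punch at orig (3,6); cuts so far [(3, 6)]; region rows[2,4) x cols[6,7) = 2x1
Op 7 cut(0, 0): punch at orig (2,6); cuts so far [(2, 6), (3, 6)]; region rows[2,4) x cols[6,7) = 2x1
Unfold 1 (reflect across h@2): 4 holes -> [(0, 6), (1, 6), (2, 6), (3, 6)]
Unfold 2 (reflect across h@4): 8 holes -> [(0, 6), (1, 6), (2, 6), (3, 6), (4, 6), (5, 6), (6, 6), (7, 6)]
Unfold 3 (reflect across v@7): 16 holes -> [(0, 6), (0, 7), (1, 6), (1, 7), (2, 6), (2, 7), (3, 6), (3, 7), (4, 6), (4, 7), (5, 6), (5, 7), (6, 6), (6, 7), (7, 6), (7, 7)]
Unfold 4 (reflect across v@6): 32 holes -> [(0, 4), (0, 5), (0, 6), (0, 7), (1, 4), (1, 5), (1, 6), (1, 7), (2, 4), (2, 5), (2, 6), (2, 7), (3, 4), (3, 5), (3, 6), (3, 7), (4, 4), (4, 5), (4, 6), (4, 7), (5, 4), (5, 5), (5, 6), (5, 7), (6, 4), (6, 5), (6, 6), (6, 7), (7, 4), (7, 5), (7, 6), (7, 7)]
Unfold 5 (reflect across v@4): 64 holes -> [(0, 0), (0, 1), (0, 2), (0, 3), (0, 4), (0, 5), (0, 6), (0, 7), (1, 0), (1, 1), (1, 2), (1, 3), (1, 4), (1, 5), (1, 6), (1, 7), (2, 0), (2, 1), (2, 2), (2, 3), (2, 4), (2, 5), (2, 6), (2, 7), (3, 0), (3, 1), (3, 2), (3, 3), (3, 4), (3, 5), (3, 6), (3, 7), (4, 0), (4, 1), (4, 2), (4, 3), (4, 4), (4, 5), (4, 6), (4, 7), (5, 0), (5, 1), (5, 2), (5, 3), (5, 4), (5, 5), (5, 6), (5, 7), (6, 0), (6, 1), (6, 2), (6, 3), (6, 4), (6, 5), (6, 6), (6, 7), (7, 0), (7, 1), (7, 2), (7, 3), (7, 4), (7, 5), (7, 6), (7, 7)]

Answer: OOOOOOOO
OOOOOOOO
OOOOOOOO
OOOOOOOO
OOOOOOOO
OOOOOOOO
OOOOOOOO
OOOOOOOO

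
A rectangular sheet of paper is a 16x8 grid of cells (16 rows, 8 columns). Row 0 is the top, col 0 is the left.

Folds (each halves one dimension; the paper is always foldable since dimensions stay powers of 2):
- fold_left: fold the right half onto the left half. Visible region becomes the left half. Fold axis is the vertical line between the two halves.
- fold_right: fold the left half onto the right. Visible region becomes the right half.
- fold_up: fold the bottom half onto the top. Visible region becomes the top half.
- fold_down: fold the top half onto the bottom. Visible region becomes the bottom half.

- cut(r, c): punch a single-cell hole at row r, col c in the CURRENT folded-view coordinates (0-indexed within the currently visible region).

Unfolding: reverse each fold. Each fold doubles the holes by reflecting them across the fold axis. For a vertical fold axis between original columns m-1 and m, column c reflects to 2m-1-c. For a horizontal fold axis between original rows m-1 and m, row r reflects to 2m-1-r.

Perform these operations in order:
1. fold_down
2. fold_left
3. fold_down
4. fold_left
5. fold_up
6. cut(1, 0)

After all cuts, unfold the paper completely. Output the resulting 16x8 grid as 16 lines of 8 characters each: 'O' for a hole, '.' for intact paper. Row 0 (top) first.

Answer: ........
O..OO..O
O..OO..O
........
........
O..OO..O
O..OO..O
........
........
O..OO..O
O..OO..O
........
........
O..OO..O
O..OO..O
........

Derivation:
Op 1 fold_down: fold axis h@8; visible region now rows[8,16) x cols[0,8) = 8x8
Op 2 fold_left: fold axis v@4; visible region now rows[8,16) x cols[0,4) = 8x4
Op 3 fold_down: fold axis h@12; visible region now rows[12,16) x cols[0,4) = 4x4
Op 4 fold_left: fold axis v@2; visible region now rows[12,16) x cols[0,2) = 4x2
Op 5 fold_up: fold axis h@14; visible region now rows[12,14) x cols[0,2) = 2x2
Op 6 cut(1, 0): punch at orig (13,0); cuts so far [(13, 0)]; region rows[12,14) x cols[0,2) = 2x2
Unfold 1 (reflect across h@14): 2 holes -> [(13, 0), (14, 0)]
Unfold 2 (reflect across v@2): 4 holes -> [(13, 0), (13, 3), (14, 0), (14, 3)]
Unfold 3 (reflect across h@12): 8 holes -> [(9, 0), (9, 3), (10, 0), (10, 3), (13, 0), (13, 3), (14, 0), (14, 3)]
Unfold 4 (reflect across v@4): 16 holes -> [(9, 0), (9, 3), (9, 4), (9, 7), (10, 0), (10, 3), (10, 4), (10, 7), (13, 0), (13, 3), (13, 4), (13, 7), (14, 0), (14, 3), (14, 4), (14, 7)]
Unfold 5 (reflect across h@8): 32 holes -> [(1, 0), (1, 3), (1, 4), (1, 7), (2, 0), (2, 3), (2, 4), (2, 7), (5, 0), (5, 3), (5, 4), (5, 7), (6, 0), (6, 3), (6, 4), (6, 7), (9, 0), (9, 3), (9, 4), (9, 7), (10, 0), (10, 3), (10, 4), (10, 7), (13, 0), (13, 3), (13, 4), (13, 7), (14, 0), (14, 3), (14, 4), (14, 7)]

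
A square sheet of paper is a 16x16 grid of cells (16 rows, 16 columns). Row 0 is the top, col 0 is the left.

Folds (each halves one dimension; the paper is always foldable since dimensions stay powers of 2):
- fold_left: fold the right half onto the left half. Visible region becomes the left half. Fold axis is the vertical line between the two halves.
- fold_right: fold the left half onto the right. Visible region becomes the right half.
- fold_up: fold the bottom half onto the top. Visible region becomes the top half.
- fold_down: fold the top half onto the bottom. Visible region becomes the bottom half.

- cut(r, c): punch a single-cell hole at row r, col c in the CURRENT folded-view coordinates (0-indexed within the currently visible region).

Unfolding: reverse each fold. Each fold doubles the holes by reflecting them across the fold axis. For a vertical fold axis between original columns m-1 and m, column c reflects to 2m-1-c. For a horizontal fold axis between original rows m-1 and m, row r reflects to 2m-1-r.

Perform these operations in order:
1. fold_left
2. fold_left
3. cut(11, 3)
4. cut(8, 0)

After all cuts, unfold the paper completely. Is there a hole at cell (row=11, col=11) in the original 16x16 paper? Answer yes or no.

Op 1 fold_left: fold axis v@8; visible region now rows[0,16) x cols[0,8) = 16x8
Op 2 fold_left: fold axis v@4; visible region now rows[0,16) x cols[0,4) = 16x4
Op 3 cut(11, 3): punch at orig (11,3); cuts so far [(11, 3)]; region rows[0,16) x cols[0,4) = 16x4
Op 4 cut(8, 0): punch at orig (8,0); cuts so far [(8, 0), (11, 3)]; region rows[0,16) x cols[0,4) = 16x4
Unfold 1 (reflect across v@4): 4 holes -> [(8, 0), (8, 7), (11, 3), (11, 4)]
Unfold 2 (reflect across v@8): 8 holes -> [(8, 0), (8, 7), (8, 8), (8, 15), (11, 3), (11, 4), (11, 11), (11, 12)]
Holes: [(8, 0), (8, 7), (8, 8), (8, 15), (11, 3), (11, 4), (11, 11), (11, 12)]

Answer: yes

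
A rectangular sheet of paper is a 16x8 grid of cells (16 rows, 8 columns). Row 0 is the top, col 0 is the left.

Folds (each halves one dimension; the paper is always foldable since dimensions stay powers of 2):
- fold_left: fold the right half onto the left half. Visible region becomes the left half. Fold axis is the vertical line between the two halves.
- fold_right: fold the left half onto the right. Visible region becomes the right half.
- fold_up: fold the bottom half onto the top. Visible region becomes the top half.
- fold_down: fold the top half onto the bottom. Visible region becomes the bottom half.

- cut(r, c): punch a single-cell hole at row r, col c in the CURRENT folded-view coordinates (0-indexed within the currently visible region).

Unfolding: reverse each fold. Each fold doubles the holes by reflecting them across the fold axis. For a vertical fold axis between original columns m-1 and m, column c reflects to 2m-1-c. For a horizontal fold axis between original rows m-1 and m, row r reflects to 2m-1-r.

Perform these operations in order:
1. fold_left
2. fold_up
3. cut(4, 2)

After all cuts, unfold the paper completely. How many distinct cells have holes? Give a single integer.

Op 1 fold_left: fold axis v@4; visible region now rows[0,16) x cols[0,4) = 16x4
Op 2 fold_up: fold axis h@8; visible region now rows[0,8) x cols[0,4) = 8x4
Op 3 cut(4, 2): punch at orig (4,2); cuts so far [(4, 2)]; region rows[0,8) x cols[0,4) = 8x4
Unfold 1 (reflect across h@8): 2 holes -> [(4, 2), (11, 2)]
Unfold 2 (reflect across v@4): 4 holes -> [(4, 2), (4, 5), (11, 2), (11, 5)]

Answer: 4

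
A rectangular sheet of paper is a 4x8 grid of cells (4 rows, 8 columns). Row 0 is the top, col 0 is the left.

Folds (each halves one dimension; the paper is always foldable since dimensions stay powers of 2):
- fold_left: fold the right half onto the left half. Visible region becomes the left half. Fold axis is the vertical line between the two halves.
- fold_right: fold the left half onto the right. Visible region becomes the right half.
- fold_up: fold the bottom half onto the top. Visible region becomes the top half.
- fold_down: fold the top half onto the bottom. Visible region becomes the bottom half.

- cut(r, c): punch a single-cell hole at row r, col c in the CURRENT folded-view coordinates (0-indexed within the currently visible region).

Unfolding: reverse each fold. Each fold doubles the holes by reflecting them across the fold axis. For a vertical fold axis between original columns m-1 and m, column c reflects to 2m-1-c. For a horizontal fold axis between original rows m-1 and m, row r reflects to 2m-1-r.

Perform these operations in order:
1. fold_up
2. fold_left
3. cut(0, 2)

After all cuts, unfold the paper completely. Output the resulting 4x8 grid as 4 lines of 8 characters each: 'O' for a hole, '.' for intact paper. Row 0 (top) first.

Answer: ..O..O..
........
........
..O..O..

Derivation:
Op 1 fold_up: fold axis h@2; visible region now rows[0,2) x cols[0,8) = 2x8
Op 2 fold_left: fold axis v@4; visible region now rows[0,2) x cols[0,4) = 2x4
Op 3 cut(0, 2): punch at orig (0,2); cuts so far [(0, 2)]; region rows[0,2) x cols[0,4) = 2x4
Unfold 1 (reflect across v@4): 2 holes -> [(0, 2), (0, 5)]
Unfold 2 (reflect across h@2): 4 holes -> [(0, 2), (0, 5), (3, 2), (3, 5)]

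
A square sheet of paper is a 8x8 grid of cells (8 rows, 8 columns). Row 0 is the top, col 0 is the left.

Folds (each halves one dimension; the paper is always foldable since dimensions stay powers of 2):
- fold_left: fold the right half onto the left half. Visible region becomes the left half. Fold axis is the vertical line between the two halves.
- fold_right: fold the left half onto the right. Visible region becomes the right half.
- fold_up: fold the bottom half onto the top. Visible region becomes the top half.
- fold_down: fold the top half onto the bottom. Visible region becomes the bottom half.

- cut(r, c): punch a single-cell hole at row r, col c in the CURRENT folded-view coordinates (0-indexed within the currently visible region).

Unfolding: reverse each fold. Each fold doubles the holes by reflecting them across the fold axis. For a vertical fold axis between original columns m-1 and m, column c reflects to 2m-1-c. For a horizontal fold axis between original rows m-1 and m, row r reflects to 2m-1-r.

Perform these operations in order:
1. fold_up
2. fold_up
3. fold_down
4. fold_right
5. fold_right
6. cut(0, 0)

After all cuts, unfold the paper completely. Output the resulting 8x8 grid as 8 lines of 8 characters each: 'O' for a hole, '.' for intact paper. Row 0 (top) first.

Answer: .OO..OO.
.OO..OO.
.OO..OO.
.OO..OO.
.OO..OO.
.OO..OO.
.OO..OO.
.OO..OO.

Derivation:
Op 1 fold_up: fold axis h@4; visible region now rows[0,4) x cols[0,8) = 4x8
Op 2 fold_up: fold axis h@2; visible region now rows[0,2) x cols[0,8) = 2x8
Op 3 fold_down: fold axis h@1; visible region now rows[1,2) x cols[0,8) = 1x8
Op 4 fold_right: fold axis v@4; visible region now rows[1,2) x cols[4,8) = 1x4
Op 5 fold_right: fold axis v@6; visible region now rows[1,2) x cols[6,8) = 1x2
Op 6 cut(0, 0): punch at orig (1,6); cuts so far [(1, 6)]; region rows[1,2) x cols[6,8) = 1x2
Unfold 1 (reflect across v@6): 2 holes -> [(1, 5), (1, 6)]
Unfold 2 (reflect across v@4): 4 holes -> [(1, 1), (1, 2), (1, 5), (1, 6)]
Unfold 3 (reflect across h@1): 8 holes -> [(0, 1), (0, 2), (0, 5), (0, 6), (1, 1), (1, 2), (1, 5), (1, 6)]
Unfold 4 (reflect across h@2): 16 holes -> [(0, 1), (0, 2), (0, 5), (0, 6), (1, 1), (1, 2), (1, 5), (1, 6), (2, 1), (2, 2), (2, 5), (2, 6), (3, 1), (3, 2), (3, 5), (3, 6)]
Unfold 5 (reflect across h@4): 32 holes -> [(0, 1), (0, 2), (0, 5), (0, 6), (1, 1), (1, 2), (1, 5), (1, 6), (2, 1), (2, 2), (2, 5), (2, 6), (3, 1), (3, 2), (3, 5), (3, 6), (4, 1), (4, 2), (4, 5), (4, 6), (5, 1), (5, 2), (5, 5), (5, 6), (6, 1), (6, 2), (6, 5), (6, 6), (7, 1), (7, 2), (7, 5), (7, 6)]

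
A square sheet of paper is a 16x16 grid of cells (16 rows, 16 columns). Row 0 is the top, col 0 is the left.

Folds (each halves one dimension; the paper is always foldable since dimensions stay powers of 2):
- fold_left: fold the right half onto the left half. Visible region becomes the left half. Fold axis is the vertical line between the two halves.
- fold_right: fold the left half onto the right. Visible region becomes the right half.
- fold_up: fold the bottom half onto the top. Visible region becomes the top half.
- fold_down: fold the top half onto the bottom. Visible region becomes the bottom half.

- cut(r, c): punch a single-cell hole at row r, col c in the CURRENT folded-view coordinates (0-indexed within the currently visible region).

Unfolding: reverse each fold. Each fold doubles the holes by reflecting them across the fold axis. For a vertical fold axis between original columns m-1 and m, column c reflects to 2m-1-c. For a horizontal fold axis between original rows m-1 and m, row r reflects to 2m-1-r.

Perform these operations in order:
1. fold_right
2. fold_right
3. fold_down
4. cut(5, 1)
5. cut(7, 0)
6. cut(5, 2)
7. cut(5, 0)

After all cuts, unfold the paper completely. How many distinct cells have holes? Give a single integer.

Answer: 32

Derivation:
Op 1 fold_right: fold axis v@8; visible region now rows[0,16) x cols[8,16) = 16x8
Op 2 fold_right: fold axis v@12; visible region now rows[0,16) x cols[12,16) = 16x4
Op 3 fold_down: fold axis h@8; visible region now rows[8,16) x cols[12,16) = 8x4
Op 4 cut(5, 1): punch at orig (13,13); cuts so far [(13, 13)]; region rows[8,16) x cols[12,16) = 8x4
Op 5 cut(7, 0): punch at orig (15,12); cuts so far [(13, 13), (15, 12)]; region rows[8,16) x cols[12,16) = 8x4
Op 6 cut(5, 2): punch at orig (13,14); cuts so far [(13, 13), (13, 14), (15, 12)]; region rows[8,16) x cols[12,16) = 8x4
Op 7 cut(5, 0): punch at orig (13,12); cuts so far [(13, 12), (13, 13), (13, 14), (15, 12)]; region rows[8,16) x cols[12,16) = 8x4
Unfold 1 (reflect across h@8): 8 holes -> [(0, 12), (2, 12), (2, 13), (2, 14), (13, 12), (13, 13), (13, 14), (15, 12)]
Unfold 2 (reflect across v@12): 16 holes -> [(0, 11), (0, 12), (2, 9), (2, 10), (2, 11), (2, 12), (2, 13), (2, 14), (13, 9), (13, 10), (13, 11), (13, 12), (13, 13), (13, 14), (15, 11), (15, 12)]
Unfold 3 (reflect across v@8): 32 holes -> [(0, 3), (0, 4), (0, 11), (0, 12), (2, 1), (2, 2), (2, 3), (2, 4), (2, 5), (2, 6), (2, 9), (2, 10), (2, 11), (2, 12), (2, 13), (2, 14), (13, 1), (13, 2), (13, 3), (13, 4), (13, 5), (13, 6), (13, 9), (13, 10), (13, 11), (13, 12), (13, 13), (13, 14), (15, 3), (15, 4), (15, 11), (15, 12)]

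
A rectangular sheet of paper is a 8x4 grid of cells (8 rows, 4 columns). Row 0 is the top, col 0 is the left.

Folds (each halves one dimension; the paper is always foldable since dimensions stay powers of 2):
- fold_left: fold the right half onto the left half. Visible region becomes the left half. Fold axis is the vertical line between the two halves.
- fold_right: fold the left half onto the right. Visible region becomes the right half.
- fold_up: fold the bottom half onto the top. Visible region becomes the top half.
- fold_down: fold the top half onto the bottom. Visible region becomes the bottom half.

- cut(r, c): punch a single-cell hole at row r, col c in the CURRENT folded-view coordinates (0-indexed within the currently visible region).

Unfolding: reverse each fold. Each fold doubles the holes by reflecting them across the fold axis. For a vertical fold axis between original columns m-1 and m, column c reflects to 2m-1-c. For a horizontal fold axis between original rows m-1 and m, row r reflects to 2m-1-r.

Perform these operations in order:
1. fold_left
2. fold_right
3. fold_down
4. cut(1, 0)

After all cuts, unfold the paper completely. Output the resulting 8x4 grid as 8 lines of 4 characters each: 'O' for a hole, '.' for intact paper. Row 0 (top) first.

Answer: ....
....
OOOO
....
....
OOOO
....
....

Derivation:
Op 1 fold_left: fold axis v@2; visible region now rows[0,8) x cols[0,2) = 8x2
Op 2 fold_right: fold axis v@1; visible region now rows[0,8) x cols[1,2) = 8x1
Op 3 fold_down: fold axis h@4; visible region now rows[4,8) x cols[1,2) = 4x1
Op 4 cut(1, 0): punch at orig (5,1); cuts so far [(5, 1)]; region rows[4,8) x cols[1,2) = 4x1
Unfold 1 (reflect across h@4): 2 holes -> [(2, 1), (5, 1)]
Unfold 2 (reflect across v@1): 4 holes -> [(2, 0), (2, 1), (5, 0), (5, 1)]
Unfold 3 (reflect across v@2): 8 holes -> [(2, 0), (2, 1), (2, 2), (2, 3), (5, 0), (5, 1), (5, 2), (5, 3)]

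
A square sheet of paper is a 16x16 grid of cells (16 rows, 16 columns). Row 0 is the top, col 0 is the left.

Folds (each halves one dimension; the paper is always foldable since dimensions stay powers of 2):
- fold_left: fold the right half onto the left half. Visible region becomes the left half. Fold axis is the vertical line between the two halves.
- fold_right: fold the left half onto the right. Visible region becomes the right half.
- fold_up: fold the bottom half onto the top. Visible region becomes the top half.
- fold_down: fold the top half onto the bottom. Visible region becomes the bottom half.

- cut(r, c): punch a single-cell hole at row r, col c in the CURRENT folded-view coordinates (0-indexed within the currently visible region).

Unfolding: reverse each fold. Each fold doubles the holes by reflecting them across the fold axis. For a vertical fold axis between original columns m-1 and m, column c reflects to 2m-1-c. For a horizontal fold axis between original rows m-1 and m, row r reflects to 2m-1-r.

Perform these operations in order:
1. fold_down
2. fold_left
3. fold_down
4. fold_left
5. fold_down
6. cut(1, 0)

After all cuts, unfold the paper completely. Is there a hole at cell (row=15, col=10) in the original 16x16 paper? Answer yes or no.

Op 1 fold_down: fold axis h@8; visible region now rows[8,16) x cols[0,16) = 8x16
Op 2 fold_left: fold axis v@8; visible region now rows[8,16) x cols[0,8) = 8x8
Op 3 fold_down: fold axis h@12; visible region now rows[12,16) x cols[0,8) = 4x8
Op 4 fold_left: fold axis v@4; visible region now rows[12,16) x cols[0,4) = 4x4
Op 5 fold_down: fold axis h@14; visible region now rows[14,16) x cols[0,4) = 2x4
Op 6 cut(1, 0): punch at orig (15,0); cuts so far [(15, 0)]; region rows[14,16) x cols[0,4) = 2x4
Unfold 1 (reflect across h@14): 2 holes -> [(12, 0), (15, 0)]
Unfold 2 (reflect across v@4): 4 holes -> [(12, 0), (12, 7), (15, 0), (15, 7)]
Unfold 3 (reflect across h@12): 8 holes -> [(8, 0), (8, 7), (11, 0), (11, 7), (12, 0), (12, 7), (15, 0), (15, 7)]
Unfold 4 (reflect across v@8): 16 holes -> [(8, 0), (8, 7), (8, 8), (8, 15), (11, 0), (11, 7), (11, 8), (11, 15), (12, 0), (12, 7), (12, 8), (12, 15), (15, 0), (15, 7), (15, 8), (15, 15)]
Unfold 5 (reflect across h@8): 32 holes -> [(0, 0), (0, 7), (0, 8), (0, 15), (3, 0), (3, 7), (3, 8), (3, 15), (4, 0), (4, 7), (4, 8), (4, 15), (7, 0), (7, 7), (7, 8), (7, 15), (8, 0), (8, 7), (8, 8), (8, 15), (11, 0), (11, 7), (11, 8), (11, 15), (12, 0), (12, 7), (12, 8), (12, 15), (15, 0), (15, 7), (15, 8), (15, 15)]
Holes: [(0, 0), (0, 7), (0, 8), (0, 15), (3, 0), (3, 7), (3, 8), (3, 15), (4, 0), (4, 7), (4, 8), (4, 15), (7, 0), (7, 7), (7, 8), (7, 15), (8, 0), (8, 7), (8, 8), (8, 15), (11, 0), (11, 7), (11, 8), (11, 15), (12, 0), (12, 7), (12, 8), (12, 15), (15, 0), (15, 7), (15, 8), (15, 15)]

Answer: no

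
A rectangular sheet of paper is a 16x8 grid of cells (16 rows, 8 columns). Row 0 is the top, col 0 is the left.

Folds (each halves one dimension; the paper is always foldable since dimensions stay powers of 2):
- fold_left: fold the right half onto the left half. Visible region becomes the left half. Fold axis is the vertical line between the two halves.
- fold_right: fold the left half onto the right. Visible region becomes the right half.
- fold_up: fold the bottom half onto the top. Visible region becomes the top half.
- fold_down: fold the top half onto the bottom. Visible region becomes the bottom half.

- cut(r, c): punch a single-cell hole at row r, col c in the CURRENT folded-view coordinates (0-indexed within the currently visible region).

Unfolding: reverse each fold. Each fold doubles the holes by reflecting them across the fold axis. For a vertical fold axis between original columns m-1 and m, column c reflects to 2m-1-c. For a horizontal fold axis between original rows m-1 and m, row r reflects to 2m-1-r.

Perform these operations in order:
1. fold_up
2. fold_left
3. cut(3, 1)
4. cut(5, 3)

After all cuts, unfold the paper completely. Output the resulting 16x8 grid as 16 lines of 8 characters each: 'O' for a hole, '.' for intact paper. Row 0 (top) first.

Op 1 fold_up: fold axis h@8; visible region now rows[0,8) x cols[0,8) = 8x8
Op 2 fold_left: fold axis v@4; visible region now rows[0,8) x cols[0,4) = 8x4
Op 3 cut(3, 1): punch at orig (3,1); cuts so far [(3, 1)]; region rows[0,8) x cols[0,4) = 8x4
Op 4 cut(5, 3): punch at orig (5,3); cuts so far [(3, 1), (5, 3)]; region rows[0,8) x cols[0,4) = 8x4
Unfold 1 (reflect across v@4): 4 holes -> [(3, 1), (3, 6), (5, 3), (5, 4)]
Unfold 2 (reflect across h@8): 8 holes -> [(3, 1), (3, 6), (5, 3), (5, 4), (10, 3), (10, 4), (12, 1), (12, 6)]

Answer: ........
........
........
.O....O.
........
...OO...
........
........
........
........
...OO...
........
.O....O.
........
........
........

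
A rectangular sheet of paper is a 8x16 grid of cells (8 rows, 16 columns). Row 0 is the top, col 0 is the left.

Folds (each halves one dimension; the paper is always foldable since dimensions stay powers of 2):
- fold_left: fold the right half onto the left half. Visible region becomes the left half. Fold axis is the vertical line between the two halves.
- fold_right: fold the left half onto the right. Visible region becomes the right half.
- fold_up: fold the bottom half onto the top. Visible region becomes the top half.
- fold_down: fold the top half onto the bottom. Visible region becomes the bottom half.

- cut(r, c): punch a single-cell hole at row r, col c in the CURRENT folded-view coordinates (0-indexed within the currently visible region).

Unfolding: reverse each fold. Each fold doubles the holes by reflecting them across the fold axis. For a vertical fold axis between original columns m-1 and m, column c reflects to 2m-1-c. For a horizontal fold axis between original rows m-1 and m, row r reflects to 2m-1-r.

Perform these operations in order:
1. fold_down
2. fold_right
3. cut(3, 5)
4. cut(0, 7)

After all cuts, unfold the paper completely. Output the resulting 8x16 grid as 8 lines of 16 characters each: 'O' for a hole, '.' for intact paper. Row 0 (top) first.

Op 1 fold_down: fold axis h@4; visible region now rows[4,8) x cols[0,16) = 4x16
Op 2 fold_right: fold axis v@8; visible region now rows[4,8) x cols[8,16) = 4x8
Op 3 cut(3, 5): punch at orig (7,13); cuts so far [(7, 13)]; region rows[4,8) x cols[8,16) = 4x8
Op 4 cut(0, 7): punch at orig (4,15); cuts so far [(4, 15), (7, 13)]; region rows[4,8) x cols[8,16) = 4x8
Unfold 1 (reflect across v@8): 4 holes -> [(4, 0), (4, 15), (7, 2), (7, 13)]
Unfold 2 (reflect across h@4): 8 holes -> [(0, 2), (0, 13), (3, 0), (3, 15), (4, 0), (4, 15), (7, 2), (7, 13)]

Answer: ..O..........O..
................
................
O..............O
O..............O
................
................
..O..........O..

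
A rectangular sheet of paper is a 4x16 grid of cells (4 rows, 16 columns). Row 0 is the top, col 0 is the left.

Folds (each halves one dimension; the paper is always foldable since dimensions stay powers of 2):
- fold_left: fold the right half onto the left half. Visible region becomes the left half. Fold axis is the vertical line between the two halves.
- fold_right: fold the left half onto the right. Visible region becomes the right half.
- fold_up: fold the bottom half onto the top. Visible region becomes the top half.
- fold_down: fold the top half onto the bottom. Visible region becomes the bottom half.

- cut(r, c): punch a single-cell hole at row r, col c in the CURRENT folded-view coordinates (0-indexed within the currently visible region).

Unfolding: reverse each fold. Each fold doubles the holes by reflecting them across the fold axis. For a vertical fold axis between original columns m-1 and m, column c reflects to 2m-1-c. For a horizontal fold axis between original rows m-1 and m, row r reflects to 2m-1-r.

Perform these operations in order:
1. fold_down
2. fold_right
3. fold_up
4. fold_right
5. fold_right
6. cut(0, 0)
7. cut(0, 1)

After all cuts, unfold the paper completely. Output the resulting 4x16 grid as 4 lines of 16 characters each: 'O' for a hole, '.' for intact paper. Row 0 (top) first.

Op 1 fold_down: fold axis h@2; visible region now rows[2,4) x cols[0,16) = 2x16
Op 2 fold_right: fold axis v@8; visible region now rows[2,4) x cols[8,16) = 2x8
Op 3 fold_up: fold axis h@3; visible region now rows[2,3) x cols[8,16) = 1x8
Op 4 fold_right: fold axis v@12; visible region now rows[2,3) x cols[12,16) = 1x4
Op 5 fold_right: fold axis v@14; visible region now rows[2,3) x cols[14,16) = 1x2
Op 6 cut(0, 0): punch at orig (2,14); cuts so far [(2, 14)]; region rows[2,3) x cols[14,16) = 1x2
Op 7 cut(0, 1): punch at orig (2,15); cuts so far [(2, 14), (2, 15)]; region rows[2,3) x cols[14,16) = 1x2
Unfold 1 (reflect across v@14): 4 holes -> [(2, 12), (2, 13), (2, 14), (2, 15)]
Unfold 2 (reflect across v@12): 8 holes -> [(2, 8), (2, 9), (2, 10), (2, 11), (2, 12), (2, 13), (2, 14), (2, 15)]
Unfold 3 (reflect across h@3): 16 holes -> [(2, 8), (2, 9), (2, 10), (2, 11), (2, 12), (2, 13), (2, 14), (2, 15), (3, 8), (3, 9), (3, 10), (3, 11), (3, 12), (3, 13), (3, 14), (3, 15)]
Unfold 4 (reflect across v@8): 32 holes -> [(2, 0), (2, 1), (2, 2), (2, 3), (2, 4), (2, 5), (2, 6), (2, 7), (2, 8), (2, 9), (2, 10), (2, 11), (2, 12), (2, 13), (2, 14), (2, 15), (3, 0), (3, 1), (3, 2), (3, 3), (3, 4), (3, 5), (3, 6), (3, 7), (3, 8), (3, 9), (3, 10), (3, 11), (3, 12), (3, 13), (3, 14), (3, 15)]
Unfold 5 (reflect across h@2): 64 holes -> [(0, 0), (0, 1), (0, 2), (0, 3), (0, 4), (0, 5), (0, 6), (0, 7), (0, 8), (0, 9), (0, 10), (0, 11), (0, 12), (0, 13), (0, 14), (0, 15), (1, 0), (1, 1), (1, 2), (1, 3), (1, 4), (1, 5), (1, 6), (1, 7), (1, 8), (1, 9), (1, 10), (1, 11), (1, 12), (1, 13), (1, 14), (1, 15), (2, 0), (2, 1), (2, 2), (2, 3), (2, 4), (2, 5), (2, 6), (2, 7), (2, 8), (2, 9), (2, 10), (2, 11), (2, 12), (2, 13), (2, 14), (2, 15), (3, 0), (3, 1), (3, 2), (3, 3), (3, 4), (3, 5), (3, 6), (3, 7), (3, 8), (3, 9), (3, 10), (3, 11), (3, 12), (3, 13), (3, 14), (3, 15)]

Answer: OOOOOOOOOOOOOOOO
OOOOOOOOOOOOOOOO
OOOOOOOOOOOOOOOO
OOOOOOOOOOOOOOOO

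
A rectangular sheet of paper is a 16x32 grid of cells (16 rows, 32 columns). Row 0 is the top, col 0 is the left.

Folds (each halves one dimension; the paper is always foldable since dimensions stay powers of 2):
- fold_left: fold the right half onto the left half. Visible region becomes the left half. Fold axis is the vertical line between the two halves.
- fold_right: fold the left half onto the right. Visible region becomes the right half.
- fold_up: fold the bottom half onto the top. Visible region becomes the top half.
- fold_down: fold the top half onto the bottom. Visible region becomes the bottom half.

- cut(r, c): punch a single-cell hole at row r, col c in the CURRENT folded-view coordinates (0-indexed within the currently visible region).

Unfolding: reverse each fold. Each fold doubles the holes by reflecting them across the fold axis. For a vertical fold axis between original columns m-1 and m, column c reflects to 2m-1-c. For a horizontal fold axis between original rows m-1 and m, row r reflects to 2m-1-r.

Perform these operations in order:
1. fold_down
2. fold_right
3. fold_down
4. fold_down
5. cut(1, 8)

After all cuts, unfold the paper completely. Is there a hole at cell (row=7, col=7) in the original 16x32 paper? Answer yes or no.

Op 1 fold_down: fold axis h@8; visible region now rows[8,16) x cols[0,32) = 8x32
Op 2 fold_right: fold axis v@16; visible region now rows[8,16) x cols[16,32) = 8x16
Op 3 fold_down: fold axis h@12; visible region now rows[12,16) x cols[16,32) = 4x16
Op 4 fold_down: fold axis h@14; visible region now rows[14,16) x cols[16,32) = 2x16
Op 5 cut(1, 8): punch at orig (15,24); cuts so far [(15, 24)]; region rows[14,16) x cols[16,32) = 2x16
Unfold 1 (reflect across h@14): 2 holes -> [(12, 24), (15, 24)]
Unfold 2 (reflect across h@12): 4 holes -> [(8, 24), (11, 24), (12, 24), (15, 24)]
Unfold 3 (reflect across v@16): 8 holes -> [(8, 7), (8, 24), (11, 7), (11, 24), (12, 7), (12, 24), (15, 7), (15, 24)]
Unfold 4 (reflect across h@8): 16 holes -> [(0, 7), (0, 24), (3, 7), (3, 24), (4, 7), (4, 24), (7, 7), (7, 24), (8, 7), (8, 24), (11, 7), (11, 24), (12, 7), (12, 24), (15, 7), (15, 24)]
Holes: [(0, 7), (0, 24), (3, 7), (3, 24), (4, 7), (4, 24), (7, 7), (7, 24), (8, 7), (8, 24), (11, 7), (11, 24), (12, 7), (12, 24), (15, 7), (15, 24)]

Answer: yes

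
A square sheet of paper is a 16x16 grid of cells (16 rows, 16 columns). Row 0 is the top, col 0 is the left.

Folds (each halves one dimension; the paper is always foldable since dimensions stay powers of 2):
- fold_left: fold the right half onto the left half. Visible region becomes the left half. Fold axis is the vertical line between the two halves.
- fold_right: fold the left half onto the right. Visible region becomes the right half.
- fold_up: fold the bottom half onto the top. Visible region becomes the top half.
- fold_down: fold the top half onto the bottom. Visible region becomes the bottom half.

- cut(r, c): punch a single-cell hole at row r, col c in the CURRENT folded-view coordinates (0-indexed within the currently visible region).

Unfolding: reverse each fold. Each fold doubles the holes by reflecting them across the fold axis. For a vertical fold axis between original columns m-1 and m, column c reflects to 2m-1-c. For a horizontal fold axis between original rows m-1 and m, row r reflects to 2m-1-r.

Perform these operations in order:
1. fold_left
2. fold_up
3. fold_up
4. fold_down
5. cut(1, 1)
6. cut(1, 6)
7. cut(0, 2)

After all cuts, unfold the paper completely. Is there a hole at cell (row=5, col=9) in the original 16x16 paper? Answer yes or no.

Answer: no

Derivation:
Op 1 fold_left: fold axis v@8; visible region now rows[0,16) x cols[0,8) = 16x8
Op 2 fold_up: fold axis h@8; visible region now rows[0,8) x cols[0,8) = 8x8
Op 3 fold_up: fold axis h@4; visible region now rows[0,4) x cols[0,8) = 4x8
Op 4 fold_down: fold axis h@2; visible region now rows[2,4) x cols[0,8) = 2x8
Op 5 cut(1, 1): punch at orig (3,1); cuts so far [(3, 1)]; region rows[2,4) x cols[0,8) = 2x8
Op 6 cut(1, 6): punch at orig (3,6); cuts so far [(3, 1), (3, 6)]; region rows[2,4) x cols[0,8) = 2x8
Op 7 cut(0, 2): punch at orig (2,2); cuts so far [(2, 2), (3, 1), (3, 6)]; region rows[2,4) x cols[0,8) = 2x8
Unfold 1 (reflect across h@2): 6 holes -> [(0, 1), (0, 6), (1, 2), (2, 2), (3, 1), (3, 6)]
Unfold 2 (reflect across h@4): 12 holes -> [(0, 1), (0, 6), (1, 2), (2, 2), (3, 1), (3, 6), (4, 1), (4, 6), (5, 2), (6, 2), (7, 1), (7, 6)]
Unfold 3 (reflect across h@8): 24 holes -> [(0, 1), (0, 6), (1, 2), (2, 2), (3, 1), (3, 6), (4, 1), (4, 6), (5, 2), (6, 2), (7, 1), (7, 6), (8, 1), (8, 6), (9, 2), (10, 2), (11, 1), (11, 6), (12, 1), (12, 6), (13, 2), (14, 2), (15, 1), (15, 6)]
Unfold 4 (reflect across v@8): 48 holes -> [(0, 1), (0, 6), (0, 9), (0, 14), (1, 2), (1, 13), (2, 2), (2, 13), (3, 1), (3, 6), (3, 9), (3, 14), (4, 1), (4, 6), (4, 9), (4, 14), (5, 2), (5, 13), (6, 2), (6, 13), (7, 1), (7, 6), (7, 9), (7, 14), (8, 1), (8, 6), (8, 9), (8, 14), (9, 2), (9, 13), (10, 2), (10, 13), (11, 1), (11, 6), (11, 9), (11, 14), (12, 1), (12, 6), (12, 9), (12, 14), (13, 2), (13, 13), (14, 2), (14, 13), (15, 1), (15, 6), (15, 9), (15, 14)]
Holes: [(0, 1), (0, 6), (0, 9), (0, 14), (1, 2), (1, 13), (2, 2), (2, 13), (3, 1), (3, 6), (3, 9), (3, 14), (4, 1), (4, 6), (4, 9), (4, 14), (5, 2), (5, 13), (6, 2), (6, 13), (7, 1), (7, 6), (7, 9), (7, 14), (8, 1), (8, 6), (8, 9), (8, 14), (9, 2), (9, 13), (10, 2), (10, 13), (11, 1), (11, 6), (11, 9), (11, 14), (12, 1), (12, 6), (12, 9), (12, 14), (13, 2), (13, 13), (14, 2), (14, 13), (15, 1), (15, 6), (15, 9), (15, 14)]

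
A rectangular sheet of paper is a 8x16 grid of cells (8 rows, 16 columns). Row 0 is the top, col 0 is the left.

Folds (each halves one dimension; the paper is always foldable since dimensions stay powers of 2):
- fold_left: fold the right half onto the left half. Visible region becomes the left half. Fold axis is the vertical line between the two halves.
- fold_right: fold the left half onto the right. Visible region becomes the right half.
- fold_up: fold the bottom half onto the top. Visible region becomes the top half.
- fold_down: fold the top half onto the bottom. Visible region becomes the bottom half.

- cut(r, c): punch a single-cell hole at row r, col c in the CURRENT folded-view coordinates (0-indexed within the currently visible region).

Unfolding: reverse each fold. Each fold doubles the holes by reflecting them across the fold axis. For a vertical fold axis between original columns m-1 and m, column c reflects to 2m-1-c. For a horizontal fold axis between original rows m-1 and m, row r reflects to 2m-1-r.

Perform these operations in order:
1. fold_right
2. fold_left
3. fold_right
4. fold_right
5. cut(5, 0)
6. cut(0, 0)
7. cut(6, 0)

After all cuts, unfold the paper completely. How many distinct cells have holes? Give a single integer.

Op 1 fold_right: fold axis v@8; visible region now rows[0,8) x cols[8,16) = 8x8
Op 2 fold_left: fold axis v@12; visible region now rows[0,8) x cols[8,12) = 8x4
Op 3 fold_right: fold axis v@10; visible region now rows[0,8) x cols[10,12) = 8x2
Op 4 fold_right: fold axis v@11; visible region now rows[0,8) x cols[11,12) = 8x1
Op 5 cut(5, 0): punch at orig (5,11); cuts so far [(5, 11)]; region rows[0,8) x cols[11,12) = 8x1
Op 6 cut(0, 0): punch at orig (0,11); cuts so far [(0, 11), (5, 11)]; region rows[0,8) x cols[11,12) = 8x1
Op 7 cut(6, 0): punch at orig (6,11); cuts so far [(0, 11), (5, 11), (6, 11)]; region rows[0,8) x cols[11,12) = 8x1
Unfold 1 (reflect across v@11): 6 holes -> [(0, 10), (0, 11), (5, 10), (5, 11), (6, 10), (6, 11)]
Unfold 2 (reflect across v@10): 12 holes -> [(0, 8), (0, 9), (0, 10), (0, 11), (5, 8), (5, 9), (5, 10), (5, 11), (6, 8), (6, 9), (6, 10), (6, 11)]
Unfold 3 (reflect across v@12): 24 holes -> [(0, 8), (0, 9), (0, 10), (0, 11), (0, 12), (0, 13), (0, 14), (0, 15), (5, 8), (5, 9), (5, 10), (5, 11), (5, 12), (5, 13), (5, 14), (5, 15), (6, 8), (6, 9), (6, 10), (6, 11), (6, 12), (6, 13), (6, 14), (6, 15)]
Unfold 4 (reflect across v@8): 48 holes -> [(0, 0), (0, 1), (0, 2), (0, 3), (0, 4), (0, 5), (0, 6), (0, 7), (0, 8), (0, 9), (0, 10), (0, 11), (0, 12), (0, 13), (0, 14), (0, 15), (5, 0), (5, 1), (5, 2), (5, 3), (5, 4), (5, 5), (5, 6), (5, 7), (5, 8), (5, 9), (5, 10), (5, 11), (5, 12), (5, 13), (5, 14), (5, 15), (6, 0), (6, 1), (6, 2), (6, 3), (6, 4), (6, 5), (6, 6), (6, 7), (6, 8), (6, 9), (6, 10), (6, 11), (6, 12), (6, 13), (6, 14), (6, 15)]

Answer: 48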